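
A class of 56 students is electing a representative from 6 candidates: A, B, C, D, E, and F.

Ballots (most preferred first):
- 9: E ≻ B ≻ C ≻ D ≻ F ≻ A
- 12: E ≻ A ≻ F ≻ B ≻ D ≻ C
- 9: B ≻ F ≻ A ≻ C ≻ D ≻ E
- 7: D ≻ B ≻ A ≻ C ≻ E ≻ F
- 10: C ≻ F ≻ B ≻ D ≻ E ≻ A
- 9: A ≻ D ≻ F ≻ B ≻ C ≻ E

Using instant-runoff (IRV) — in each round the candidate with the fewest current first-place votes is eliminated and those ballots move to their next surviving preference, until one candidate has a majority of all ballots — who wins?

B

Round 1: A 9, B 9, C 10, D 7, E 21, F 0. F eliminated.
Round 2: A 9, B 9, C 10, D 7, E 21. D eliminated.
Round 3: A 9, B 16, C 10, E 21. A eliminated.
Round 4: B 25, C 10, E 21. C eliminated.
Round 5: B 35, E 21. B has a majority (≥29).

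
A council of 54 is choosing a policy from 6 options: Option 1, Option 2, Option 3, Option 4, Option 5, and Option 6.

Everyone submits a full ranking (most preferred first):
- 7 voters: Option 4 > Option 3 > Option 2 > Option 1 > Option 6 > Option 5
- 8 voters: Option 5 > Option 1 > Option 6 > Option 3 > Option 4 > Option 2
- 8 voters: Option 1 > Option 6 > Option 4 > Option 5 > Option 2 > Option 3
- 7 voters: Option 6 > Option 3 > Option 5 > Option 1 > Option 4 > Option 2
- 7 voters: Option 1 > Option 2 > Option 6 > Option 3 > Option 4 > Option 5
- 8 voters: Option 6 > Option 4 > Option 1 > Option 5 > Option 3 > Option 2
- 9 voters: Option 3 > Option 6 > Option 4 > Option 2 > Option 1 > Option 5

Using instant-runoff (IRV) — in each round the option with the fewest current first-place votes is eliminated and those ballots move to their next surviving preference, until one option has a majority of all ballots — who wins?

Option 1

Round 1: Option 1 15, Option 2 0, Option 3 9, Option 4 7, Option 5 8, Option 6 15. Option 2 eliminated.
Round 2: Option 1 15, Option 3 9, Option 4 7, Option 5 8, Option 6 15. Option 4 eliminated.
Round 3: Option 1 15, Option 3 16, Option 5 8, Option 6 15. Option 5 eliminated.
Round 4: Option 1 23, Option 3 16, Option 6 15. Option 6 eliminated.
Round 5: Option 1 31, Option 3 23. Option 1 has a majority (≥28).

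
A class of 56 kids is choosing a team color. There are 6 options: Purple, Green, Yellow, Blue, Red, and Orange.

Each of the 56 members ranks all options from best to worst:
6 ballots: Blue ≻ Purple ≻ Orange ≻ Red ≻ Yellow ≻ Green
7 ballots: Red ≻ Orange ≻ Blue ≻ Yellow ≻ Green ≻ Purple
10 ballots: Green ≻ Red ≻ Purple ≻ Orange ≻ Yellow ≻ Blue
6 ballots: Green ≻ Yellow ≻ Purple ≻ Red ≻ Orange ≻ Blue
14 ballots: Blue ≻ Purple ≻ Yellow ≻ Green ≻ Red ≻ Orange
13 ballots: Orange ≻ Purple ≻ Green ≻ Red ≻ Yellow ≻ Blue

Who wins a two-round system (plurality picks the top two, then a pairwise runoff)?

Green

Round 1 first-place votes: Purple 0, Green 16, Yellow 0, Blue 20, Red 7, Orange 13. Blue and Green advance.
Runoff: Blue is ranked above Green on 27 ballots, Green above Blue on 29.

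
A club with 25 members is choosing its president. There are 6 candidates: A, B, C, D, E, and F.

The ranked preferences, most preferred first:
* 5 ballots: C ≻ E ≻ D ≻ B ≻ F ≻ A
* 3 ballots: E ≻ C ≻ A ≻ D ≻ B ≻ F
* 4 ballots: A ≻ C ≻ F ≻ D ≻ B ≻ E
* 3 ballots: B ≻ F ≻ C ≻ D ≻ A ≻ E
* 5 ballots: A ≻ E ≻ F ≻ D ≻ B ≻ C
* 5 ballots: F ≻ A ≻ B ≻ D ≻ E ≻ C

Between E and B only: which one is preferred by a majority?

E

E is ranked above B on 13 ballots; B above E on 12.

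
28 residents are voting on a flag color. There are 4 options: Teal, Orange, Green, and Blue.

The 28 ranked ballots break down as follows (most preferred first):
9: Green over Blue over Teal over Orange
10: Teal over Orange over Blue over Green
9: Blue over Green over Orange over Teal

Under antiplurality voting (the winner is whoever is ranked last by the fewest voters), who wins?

Last-place votes: Teal 9, Orange 9, Green 10, Blue 0.

Blue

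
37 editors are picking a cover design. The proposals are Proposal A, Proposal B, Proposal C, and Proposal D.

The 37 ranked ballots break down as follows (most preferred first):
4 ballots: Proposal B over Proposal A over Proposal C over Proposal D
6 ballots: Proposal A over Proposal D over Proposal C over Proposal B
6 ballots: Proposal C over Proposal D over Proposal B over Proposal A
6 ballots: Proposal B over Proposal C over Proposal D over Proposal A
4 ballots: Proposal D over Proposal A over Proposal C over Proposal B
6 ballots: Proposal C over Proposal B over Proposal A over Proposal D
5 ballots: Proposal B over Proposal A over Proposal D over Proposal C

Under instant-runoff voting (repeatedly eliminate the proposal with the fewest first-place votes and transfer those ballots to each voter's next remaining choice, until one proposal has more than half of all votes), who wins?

Round 1: Proposal A 6, Proposal B 15, Proposal C 12, Proposal D 4. Proposal D eliminated.
Round 2: Proposal A 10, Proposal B 15, Proposal C 12. Proposal A eliminated.
Round 3: Proposal B 15, Proposal C 22. Proposal C has a majority (≥19).

Proposal C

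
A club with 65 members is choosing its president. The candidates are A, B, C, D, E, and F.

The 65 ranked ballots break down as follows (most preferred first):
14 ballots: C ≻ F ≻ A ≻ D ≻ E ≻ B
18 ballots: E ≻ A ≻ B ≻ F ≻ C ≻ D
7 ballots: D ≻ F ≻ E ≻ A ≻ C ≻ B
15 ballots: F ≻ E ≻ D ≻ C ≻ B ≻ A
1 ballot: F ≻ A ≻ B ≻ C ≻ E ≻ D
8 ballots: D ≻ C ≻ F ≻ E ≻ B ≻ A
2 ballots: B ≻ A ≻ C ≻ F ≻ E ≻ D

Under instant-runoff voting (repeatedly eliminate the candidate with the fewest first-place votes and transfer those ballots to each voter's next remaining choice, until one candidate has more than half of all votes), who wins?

F

Round 1: A 0, B 2, C 14, D 15, E 18, F 16. A eliminated.
Round 2: B 2, C 14, D 15, E 18, F 16. B eliminated.
Round 3: C 16, D 15, E 18, F 16. D eliminated.
Round 4: C 24, E 18, F 23. E eliminated.
Round 5: C 24, F 41. F has a majority (≥33).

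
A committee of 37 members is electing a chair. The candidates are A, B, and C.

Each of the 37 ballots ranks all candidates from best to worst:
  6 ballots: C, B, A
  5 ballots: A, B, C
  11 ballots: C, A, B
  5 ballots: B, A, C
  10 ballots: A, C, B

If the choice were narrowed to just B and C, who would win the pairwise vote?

C

B is ranked above C on 10 ballots; C above B on 27.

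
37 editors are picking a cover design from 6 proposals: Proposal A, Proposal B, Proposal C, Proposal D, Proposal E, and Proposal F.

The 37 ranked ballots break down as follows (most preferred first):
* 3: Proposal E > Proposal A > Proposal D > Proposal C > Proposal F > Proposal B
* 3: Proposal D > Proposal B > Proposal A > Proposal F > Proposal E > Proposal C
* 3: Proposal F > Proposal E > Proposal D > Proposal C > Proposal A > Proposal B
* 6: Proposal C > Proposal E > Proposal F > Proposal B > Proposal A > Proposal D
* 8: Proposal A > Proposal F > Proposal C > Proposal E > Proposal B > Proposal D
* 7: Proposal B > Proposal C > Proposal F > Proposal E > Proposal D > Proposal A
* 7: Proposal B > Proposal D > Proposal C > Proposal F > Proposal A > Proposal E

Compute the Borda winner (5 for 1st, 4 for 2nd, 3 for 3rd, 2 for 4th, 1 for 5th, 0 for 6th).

Proposal C

Proposal A: 3×4 + 3×3 + 3×1 + 6×1 + 8×5 + 7×0 + 7×1 = 77
Proposal B: 3×0 + 3×4 + 3×0 + 6×2 + 8×1 + 7×5 + 7×5 = 102
Proposal C: 3×2 + 3×0 + 3×2 + 6×5 + 8×3 + 7×4 + 7×3 = 115
Proposal D: 3×3 + 3×5 + 3×3 + 6×0 + 8×0 + 7×1 + 7×4 = 68
Proposal E: 3×5 + 3×1 + 3×4 + 6×4 + 8×2 + 7×2 + 7×0 = 84
Proposal F: 3×1 + 3×2 + 3×5 + 6×3 + 8×4 + 7×3 + 7×2 = 109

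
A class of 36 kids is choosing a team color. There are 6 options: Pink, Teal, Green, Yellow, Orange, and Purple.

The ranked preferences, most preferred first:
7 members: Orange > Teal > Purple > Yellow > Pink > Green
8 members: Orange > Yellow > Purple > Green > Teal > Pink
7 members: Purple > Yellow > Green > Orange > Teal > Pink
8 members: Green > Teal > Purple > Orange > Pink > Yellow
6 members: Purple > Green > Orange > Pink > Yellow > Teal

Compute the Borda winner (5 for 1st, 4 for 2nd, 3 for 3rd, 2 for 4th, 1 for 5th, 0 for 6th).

Purple

Pink: 7×1 + 8×0 + 7×0 + 8×1 + 6×2 = 27
Teal: 7×4 + 8×1 + 7×1 + 8×4 + 6×0 = 75
Green: 7×0 + 8×2 + 7×3 + 8×5 + 6×4 = 101
Yellow: 7×2 + 8×4 + 7×4 + 8×0 + 6×1 = 80
Orange: 7×5 + 8×5 + 7×2 + 8×2 + 6×3 = 123
Purple: 7×3 + 8×3 + 7×5 + 8×3 + 6×5 = 134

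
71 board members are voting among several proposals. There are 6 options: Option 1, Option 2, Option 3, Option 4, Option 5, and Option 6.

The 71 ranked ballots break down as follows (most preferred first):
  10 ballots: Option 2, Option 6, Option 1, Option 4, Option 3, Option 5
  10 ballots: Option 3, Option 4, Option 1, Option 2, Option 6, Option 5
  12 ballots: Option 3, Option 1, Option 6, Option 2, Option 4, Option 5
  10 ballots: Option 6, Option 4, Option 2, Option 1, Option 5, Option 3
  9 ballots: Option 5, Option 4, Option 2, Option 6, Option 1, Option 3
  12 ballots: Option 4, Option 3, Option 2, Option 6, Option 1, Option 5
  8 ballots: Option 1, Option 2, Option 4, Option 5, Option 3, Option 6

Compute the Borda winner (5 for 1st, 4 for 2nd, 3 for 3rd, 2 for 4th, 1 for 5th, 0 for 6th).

Option 1: 10×3 + 10×3 + 12×4 + 10×2 + 9×1 + 12×1 + 8×5 = 189
Option 2: 10×5 + 10×2 + 12×2 + 10×3 + 9×3 + 12×3 + 8×4 = 219
Option 3: 10×1 + 10×5 + 12×5 + 10×0 + 9×0 + 12×4 + 8×1 = 176
Option 4: 10×2 + 10×4 + 12×1 + 10×4 + 9×4 + 12×5 + 8×3 = 232
Option 5: 10×0 + 10×0 + 12×0 + 10×1 + 9×5 + 12×0 + 8×2 = 71
Option 6: 10×4 + 10×1 + 12×3 + 10×5 + 9×2 + 12×2 + 8×0 = 178

Option 4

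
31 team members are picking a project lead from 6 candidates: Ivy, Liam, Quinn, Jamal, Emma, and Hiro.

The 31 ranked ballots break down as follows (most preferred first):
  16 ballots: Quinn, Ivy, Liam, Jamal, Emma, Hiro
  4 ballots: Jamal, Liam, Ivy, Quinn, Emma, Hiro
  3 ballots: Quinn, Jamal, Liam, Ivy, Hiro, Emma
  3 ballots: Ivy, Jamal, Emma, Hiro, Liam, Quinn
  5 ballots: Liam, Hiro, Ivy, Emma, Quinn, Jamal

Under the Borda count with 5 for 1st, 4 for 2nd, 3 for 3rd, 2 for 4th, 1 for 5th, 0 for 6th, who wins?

Ivy

Ivy: 16×4 + 4×3 + 3×2 + 3×5 + 5×3 = 112
Liam: 16×3 + 4×4 + 3×3 + 3×1 + 5×5 = 101
Quinn: 16×5 + 4×2 + 3×5 + 3×0 + 5×1 = 108
Jamal: 16×2 + 4×5 + 3×4 + 3×4 + 5×0 = 76
Emma: 16×1 + 4×1 + 3×0 + 3×3 + 5×2 = 39
Hiro: 16×0 + 4×0 + 3×1 + 3×2 + 5×4 = 29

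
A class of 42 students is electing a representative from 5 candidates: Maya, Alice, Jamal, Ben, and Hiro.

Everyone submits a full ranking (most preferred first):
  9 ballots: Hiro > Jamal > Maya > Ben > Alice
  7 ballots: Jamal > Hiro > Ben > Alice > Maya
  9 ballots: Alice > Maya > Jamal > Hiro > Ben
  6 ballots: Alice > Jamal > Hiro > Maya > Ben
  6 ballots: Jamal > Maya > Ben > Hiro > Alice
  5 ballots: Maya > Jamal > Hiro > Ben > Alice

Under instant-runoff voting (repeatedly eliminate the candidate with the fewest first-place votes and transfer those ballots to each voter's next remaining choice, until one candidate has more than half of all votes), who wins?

Jamal

Round 1: Maya 5, Alice 15, Jamal 13, Ben 0, Hiro 9. Ben eliminated.
Round 2: Maya 5, Alice 15, Jamal 13, Hiro 9. Maya eliminated.
Round 3: Alice 15, Jamal 18, Hiro 9. Hiro eliminated.
Round 4: Alice 15, Jamal 27. Jamal has a majority (≥22).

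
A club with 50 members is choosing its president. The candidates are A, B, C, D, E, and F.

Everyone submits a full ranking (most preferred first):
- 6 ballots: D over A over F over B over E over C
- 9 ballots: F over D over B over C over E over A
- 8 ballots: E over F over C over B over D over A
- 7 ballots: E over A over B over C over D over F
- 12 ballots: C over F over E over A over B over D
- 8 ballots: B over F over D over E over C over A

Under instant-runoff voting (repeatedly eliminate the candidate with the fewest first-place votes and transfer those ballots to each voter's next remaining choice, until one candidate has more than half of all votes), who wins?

Round 1: A 0, B 8, C 12, D 6, E 15, F 9. A eliminated.
Round 2: B 8, C 12, D 6, E 15, F 9. D eliminated.
Round 3: B 8, C 12, E 15, F 15. B eliminated.
Round 4: C 12, E 15, F 23. C eliminated.
Round 5: E 15, F 35. F has a majority (≥26).

F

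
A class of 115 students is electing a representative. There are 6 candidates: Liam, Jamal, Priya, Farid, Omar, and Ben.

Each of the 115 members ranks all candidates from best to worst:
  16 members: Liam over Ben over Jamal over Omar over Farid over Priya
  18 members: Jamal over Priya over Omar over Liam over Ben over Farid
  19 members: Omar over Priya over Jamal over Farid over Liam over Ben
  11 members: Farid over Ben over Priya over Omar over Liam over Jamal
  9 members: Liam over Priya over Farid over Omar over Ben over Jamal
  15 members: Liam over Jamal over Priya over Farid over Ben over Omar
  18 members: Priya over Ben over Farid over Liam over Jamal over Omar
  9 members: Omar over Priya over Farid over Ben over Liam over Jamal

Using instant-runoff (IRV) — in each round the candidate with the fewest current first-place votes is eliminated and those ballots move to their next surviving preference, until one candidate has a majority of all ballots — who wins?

Priya

Round 1: Liam 40, Jamal 18, Priya 18, Farid 11, Omar 28, Ben 0. Ben eliminated.
Round 2: Liam 40, Jamal 18, Priya 18, Farid 11, Omar 28. Farid eliminated.
Round 3: Liam 40, Jamal 18, Priya 29, Omar 28. Jamal eliminated.
Round 4: Liam 40, Priya 47, Omar 28. Omar eliminated.
Round 5: Liam 40, Priya 75. Priya has a majority (≥58).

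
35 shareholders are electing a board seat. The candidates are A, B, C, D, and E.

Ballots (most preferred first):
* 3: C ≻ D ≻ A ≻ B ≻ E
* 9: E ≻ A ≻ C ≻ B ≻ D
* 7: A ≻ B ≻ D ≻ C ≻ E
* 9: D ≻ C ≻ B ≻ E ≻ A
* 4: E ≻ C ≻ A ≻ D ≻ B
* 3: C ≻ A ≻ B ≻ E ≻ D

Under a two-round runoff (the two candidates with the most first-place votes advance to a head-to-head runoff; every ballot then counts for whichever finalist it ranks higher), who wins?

Round 1 first-place votes: A 7, B 0, C 6, D 9, E 13. E and D advance.
Runoff: E is ranked above D on 16 ballots, D above E on 19.

D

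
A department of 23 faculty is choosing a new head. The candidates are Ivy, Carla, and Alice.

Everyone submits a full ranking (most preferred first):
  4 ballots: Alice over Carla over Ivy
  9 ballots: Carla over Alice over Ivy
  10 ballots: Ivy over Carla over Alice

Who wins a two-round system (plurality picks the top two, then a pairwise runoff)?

Carla

Round 1 first-place votes: Ivy 10, Carla 9, Alice 4. Ivy and Carla advance.
Runoff: Ivy is ranked above Carla on 10 ballots, Carla above Ivy on 13.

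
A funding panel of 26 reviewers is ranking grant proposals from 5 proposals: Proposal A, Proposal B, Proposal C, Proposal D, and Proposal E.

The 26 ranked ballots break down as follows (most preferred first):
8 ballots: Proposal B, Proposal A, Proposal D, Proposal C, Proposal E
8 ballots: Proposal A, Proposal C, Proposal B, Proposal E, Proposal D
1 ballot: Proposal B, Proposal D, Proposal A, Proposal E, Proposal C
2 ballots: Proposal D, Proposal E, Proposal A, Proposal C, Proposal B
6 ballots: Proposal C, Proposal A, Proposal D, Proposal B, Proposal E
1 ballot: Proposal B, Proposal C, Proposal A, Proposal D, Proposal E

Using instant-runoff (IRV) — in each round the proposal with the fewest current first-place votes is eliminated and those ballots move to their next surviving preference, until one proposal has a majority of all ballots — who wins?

Proposal A

Round 1: Proposal A 8, Proposal B 10, Proposal C 6, Proposal D 2, Proposal E 0. Proposal E eliminated.
Round 2: Proposal A 8, Proposal B 10, Proposal C 6, Proposal D 2. Proposal D eliminated.
Round 3: Proposal A 10, Proposal B 10, Proposal C 6. Proposal C eliminated.
Round 4: Proposal A 16, Proposal B 10. Proposal A has a majority (≥14).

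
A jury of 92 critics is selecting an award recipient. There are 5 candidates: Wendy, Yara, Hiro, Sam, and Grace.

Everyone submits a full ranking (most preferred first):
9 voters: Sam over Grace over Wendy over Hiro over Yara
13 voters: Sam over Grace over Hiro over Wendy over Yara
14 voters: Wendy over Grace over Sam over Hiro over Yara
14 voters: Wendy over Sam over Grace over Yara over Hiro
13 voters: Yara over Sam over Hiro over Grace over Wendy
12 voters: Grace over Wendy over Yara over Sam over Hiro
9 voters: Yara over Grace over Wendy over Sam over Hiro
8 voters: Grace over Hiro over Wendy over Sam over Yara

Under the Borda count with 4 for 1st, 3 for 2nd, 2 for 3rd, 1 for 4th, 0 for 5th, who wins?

Grace

Wendy: 9×2 + 13×1 + 14×4 + 14×4 + 13×0 + 12×3 + 9×2 + 8×2 = 213
Yara: 9×0 + 13×0 + 14×0 + 14×1 + 13×4 + 12×2 + 9×4 + 8×0 = 126
Hiro: 9×1 + 13×2 + 14×1 + 14×0 + 13×2 + 12×0 + 9×0 + 8×3 = 99
Sam: 9×4 + 13×4 + 14×2 + 14×3 + 13×3 + 12×1 + 9×1 + 8×1 = 226
Grace: 9×3 + 13×3 + 14×3 + 14×2 + 13×1 + 12×4 + 9×3 + 8×4 = 256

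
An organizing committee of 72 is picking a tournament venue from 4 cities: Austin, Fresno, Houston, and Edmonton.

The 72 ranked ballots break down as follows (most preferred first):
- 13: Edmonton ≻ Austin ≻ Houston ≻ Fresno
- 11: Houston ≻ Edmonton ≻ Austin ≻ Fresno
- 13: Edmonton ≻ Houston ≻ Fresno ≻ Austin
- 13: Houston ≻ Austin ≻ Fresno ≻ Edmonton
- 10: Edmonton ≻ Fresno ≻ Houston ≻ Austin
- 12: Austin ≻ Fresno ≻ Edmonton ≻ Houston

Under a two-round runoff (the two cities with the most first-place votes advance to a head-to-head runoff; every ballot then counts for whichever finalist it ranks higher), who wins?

Edmonton

Round 1 first-place votes: Austin 12, Fresno 0, Houston 24, Edmonton 36. Edmonton and Houston advance.
Runoff: Edmonton is ranked above Houston on 48 ballots, Houston above Edmonton on 24.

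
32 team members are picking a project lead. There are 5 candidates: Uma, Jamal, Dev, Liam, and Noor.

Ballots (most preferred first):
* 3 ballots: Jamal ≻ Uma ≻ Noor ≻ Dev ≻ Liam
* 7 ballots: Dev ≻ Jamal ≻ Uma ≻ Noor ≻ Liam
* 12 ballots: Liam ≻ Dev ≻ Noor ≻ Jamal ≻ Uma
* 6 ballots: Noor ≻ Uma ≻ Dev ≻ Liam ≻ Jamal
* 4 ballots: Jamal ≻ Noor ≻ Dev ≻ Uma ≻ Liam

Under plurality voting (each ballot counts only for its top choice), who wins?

Liam

First-place votes: Uma 0, Jamal 7, Dev 7, Liam 12, Noor 6.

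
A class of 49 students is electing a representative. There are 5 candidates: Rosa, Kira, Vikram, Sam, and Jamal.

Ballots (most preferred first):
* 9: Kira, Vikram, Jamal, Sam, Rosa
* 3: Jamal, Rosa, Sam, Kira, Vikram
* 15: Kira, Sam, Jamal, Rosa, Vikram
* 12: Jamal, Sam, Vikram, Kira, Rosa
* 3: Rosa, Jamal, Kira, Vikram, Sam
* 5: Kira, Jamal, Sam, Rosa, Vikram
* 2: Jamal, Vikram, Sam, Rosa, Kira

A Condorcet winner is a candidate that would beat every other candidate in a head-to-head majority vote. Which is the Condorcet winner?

Kira

Kira vs Rosa: 41–8
Kira vs Vikram: 35–14
Kira vs Sam: 32–17
Kira vs Jamal: 29–20
Kira beats every other candidate.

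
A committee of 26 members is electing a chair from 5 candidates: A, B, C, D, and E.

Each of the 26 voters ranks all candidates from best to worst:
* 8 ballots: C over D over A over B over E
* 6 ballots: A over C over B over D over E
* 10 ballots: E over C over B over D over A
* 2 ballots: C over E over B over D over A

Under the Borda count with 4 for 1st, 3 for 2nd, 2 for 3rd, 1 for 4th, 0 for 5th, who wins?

A: 8×2 + 6×4 + 10×0 + 2×0 = 40
B: 8×1 + 6×2 + 10×2 + 2×2 = 44
C: 8×4 + 6×3 + 10×3 + 2×4 = 88
D: 8×3 + 6×1 + 10×1 + 2×1 = 42
E: 8×0 + 6×0 + 10×4 + 2×3 = 46

C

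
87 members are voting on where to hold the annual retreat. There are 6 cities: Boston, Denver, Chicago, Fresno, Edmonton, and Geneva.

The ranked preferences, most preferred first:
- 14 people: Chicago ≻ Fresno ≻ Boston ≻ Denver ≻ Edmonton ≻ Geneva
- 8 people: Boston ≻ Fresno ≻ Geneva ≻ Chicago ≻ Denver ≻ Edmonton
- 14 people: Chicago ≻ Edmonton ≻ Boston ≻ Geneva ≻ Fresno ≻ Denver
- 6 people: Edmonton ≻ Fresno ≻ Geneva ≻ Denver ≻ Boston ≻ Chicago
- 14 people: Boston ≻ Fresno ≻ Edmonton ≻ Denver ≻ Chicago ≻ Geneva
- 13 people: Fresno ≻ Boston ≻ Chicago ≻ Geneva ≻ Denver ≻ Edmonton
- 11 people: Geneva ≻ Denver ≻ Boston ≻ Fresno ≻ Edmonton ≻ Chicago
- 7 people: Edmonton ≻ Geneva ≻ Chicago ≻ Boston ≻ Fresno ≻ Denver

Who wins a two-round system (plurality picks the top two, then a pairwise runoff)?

Round 1 first-place votes: Boston 22, Denver 0, Chicago 28, Fresno 13, Edmonton 13, Geneva 11. Chicago and Boston advance.
Runoff: Chicago is ranked above Boston on 35 ballots, Boston above Chicago on 52.

Boston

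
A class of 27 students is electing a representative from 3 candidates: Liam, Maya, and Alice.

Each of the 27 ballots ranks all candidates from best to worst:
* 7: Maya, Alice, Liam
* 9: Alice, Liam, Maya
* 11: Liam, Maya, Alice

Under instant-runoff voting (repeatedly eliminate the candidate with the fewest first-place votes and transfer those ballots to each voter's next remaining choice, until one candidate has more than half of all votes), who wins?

Alice

Round 1: Liam 11, Maya 7, Alice 9. Maya eliminated.
Round 2: Liam 11, Alice 16. Alice has a majority (≥14).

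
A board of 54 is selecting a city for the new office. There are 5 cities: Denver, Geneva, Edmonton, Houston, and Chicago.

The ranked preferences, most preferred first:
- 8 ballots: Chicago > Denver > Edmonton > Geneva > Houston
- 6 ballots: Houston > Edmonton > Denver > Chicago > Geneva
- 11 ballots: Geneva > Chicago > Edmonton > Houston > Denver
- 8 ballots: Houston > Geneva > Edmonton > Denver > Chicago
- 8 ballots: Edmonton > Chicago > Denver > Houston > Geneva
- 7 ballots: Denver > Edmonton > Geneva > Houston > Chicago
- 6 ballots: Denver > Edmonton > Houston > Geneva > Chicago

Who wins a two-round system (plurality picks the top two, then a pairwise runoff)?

Round 1 first-place votes: Denver 13, Geneva 11, Edmonton 8, Houston 14, Chicago 8. Houston and Denver advance.
Runoff: Houston is ranked above Denver on 25 ballots, Denver above Houston on 29.

Denver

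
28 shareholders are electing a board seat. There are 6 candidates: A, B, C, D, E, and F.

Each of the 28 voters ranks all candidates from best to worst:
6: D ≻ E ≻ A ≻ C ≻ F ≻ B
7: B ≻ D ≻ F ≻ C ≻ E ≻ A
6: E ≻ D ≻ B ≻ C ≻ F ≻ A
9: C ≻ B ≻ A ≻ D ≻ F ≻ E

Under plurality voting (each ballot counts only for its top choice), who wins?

First-place votes: A 0, B 7, C 9, D 6, E 6, F 0.

C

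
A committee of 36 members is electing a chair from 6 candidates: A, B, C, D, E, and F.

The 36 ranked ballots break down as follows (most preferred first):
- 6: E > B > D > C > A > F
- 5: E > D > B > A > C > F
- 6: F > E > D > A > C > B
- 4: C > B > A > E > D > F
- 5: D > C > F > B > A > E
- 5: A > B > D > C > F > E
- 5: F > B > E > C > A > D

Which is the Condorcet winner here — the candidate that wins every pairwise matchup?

B vs A: 25–11
B vs C: 21–15
B vs D: 20–16
B vs E: 19–17
B vs F: 20–16
B beats every other candidate.

B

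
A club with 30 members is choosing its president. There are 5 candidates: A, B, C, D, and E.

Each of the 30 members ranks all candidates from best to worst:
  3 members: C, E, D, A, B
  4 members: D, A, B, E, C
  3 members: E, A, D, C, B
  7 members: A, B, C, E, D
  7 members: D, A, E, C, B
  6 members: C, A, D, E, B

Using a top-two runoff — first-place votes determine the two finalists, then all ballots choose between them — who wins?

C

Round 1 first-place votes: A 7, B 0, C 9, D 11, E 3. D and C advance.
Runoff: D is ranked above C on 14 ballots, C above D on 16.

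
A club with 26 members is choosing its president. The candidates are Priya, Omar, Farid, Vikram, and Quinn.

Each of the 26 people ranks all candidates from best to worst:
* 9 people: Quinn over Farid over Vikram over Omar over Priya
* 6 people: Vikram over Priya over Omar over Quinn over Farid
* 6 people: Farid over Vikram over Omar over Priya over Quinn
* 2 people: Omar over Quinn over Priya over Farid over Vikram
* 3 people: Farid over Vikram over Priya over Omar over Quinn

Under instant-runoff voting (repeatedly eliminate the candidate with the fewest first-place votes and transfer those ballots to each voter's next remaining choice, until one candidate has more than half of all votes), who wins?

Round 1: Priya 0, Omar 2, Farid 9, Vikram 6, Quinn 9. Priya eliminated.
Round 2: Omar 2, Farid 9, Vikram 6, Quinn 9. Omar eliminated.
Round 3: Farid 9, Vikram 6, Quinn 11. Vikram eliminated.
Round 4: Farid 9, Quinn 17. Quinn has a majority (≥14).

Quinn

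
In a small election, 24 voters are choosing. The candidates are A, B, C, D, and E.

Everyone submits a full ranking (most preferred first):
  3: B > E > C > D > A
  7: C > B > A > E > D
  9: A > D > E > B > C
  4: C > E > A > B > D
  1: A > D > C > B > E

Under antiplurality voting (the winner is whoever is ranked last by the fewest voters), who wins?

B

Last-place votes: A 3, B 0, C 9, D 11, E 1.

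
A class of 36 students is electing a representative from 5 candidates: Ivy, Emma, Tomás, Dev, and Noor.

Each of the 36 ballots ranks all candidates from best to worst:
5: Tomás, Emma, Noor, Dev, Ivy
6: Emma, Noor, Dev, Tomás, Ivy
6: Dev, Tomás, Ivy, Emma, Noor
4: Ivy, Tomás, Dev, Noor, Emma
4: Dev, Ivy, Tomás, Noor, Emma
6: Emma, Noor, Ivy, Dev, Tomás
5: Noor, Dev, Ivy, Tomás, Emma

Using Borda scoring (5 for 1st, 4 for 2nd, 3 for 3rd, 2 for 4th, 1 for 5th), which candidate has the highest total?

Ivy: 5×1 + 6×1 + 6×3 + 4×5 + 4×4 + 6×3 + 5×3 = 98
Emma: 5×4 + 6×5 + 6×2 + 4×1 + 4×1 + 6×5 + 5×1 = 105
Tomás: 5×5 + 6×2 + 6×4 + 4×4 + 4×3 + 6×1 + 5×2 = 105
Dev: 5×2 + 6×3 + 6×5 + 4×3 + 4×5 + 6×2 + 5×4 = 122
Noor: 5×3 + 6×4 + 6×1 + 4×2 + 4×2 + 6×4 + 5×5 = 110

Dev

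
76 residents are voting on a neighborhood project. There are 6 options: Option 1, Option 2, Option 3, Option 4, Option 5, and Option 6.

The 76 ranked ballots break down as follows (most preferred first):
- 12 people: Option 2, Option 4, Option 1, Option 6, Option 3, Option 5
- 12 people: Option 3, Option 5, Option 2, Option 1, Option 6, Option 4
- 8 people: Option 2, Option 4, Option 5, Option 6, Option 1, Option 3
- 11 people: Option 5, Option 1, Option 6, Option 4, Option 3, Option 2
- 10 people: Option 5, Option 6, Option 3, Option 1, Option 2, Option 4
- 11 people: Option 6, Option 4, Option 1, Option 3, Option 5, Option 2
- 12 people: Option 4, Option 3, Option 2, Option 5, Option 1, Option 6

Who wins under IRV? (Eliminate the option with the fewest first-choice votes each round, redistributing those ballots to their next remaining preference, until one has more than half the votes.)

Round 1: Option 1 0, Option 2 20, Option 3 12, Option 4 12, Option 5 21, Option 6 11. Option 1 eliminated.
Round 2: Option 2 20, Option 3 12, Option 4 12, Option 5 21, Option 6 11. Option 6 eliminated.
Round 3: Option 2 20, Option 3 12, Option 4 23, Option 5 21. Option 3 eliminated.
Round 4: Option 2 20, Option 4 23, Option 5 33. Option 2 eliminated.
Round 5: Option 4 43, Option 5 33. Option 4 has a majority (≥39).

Option 4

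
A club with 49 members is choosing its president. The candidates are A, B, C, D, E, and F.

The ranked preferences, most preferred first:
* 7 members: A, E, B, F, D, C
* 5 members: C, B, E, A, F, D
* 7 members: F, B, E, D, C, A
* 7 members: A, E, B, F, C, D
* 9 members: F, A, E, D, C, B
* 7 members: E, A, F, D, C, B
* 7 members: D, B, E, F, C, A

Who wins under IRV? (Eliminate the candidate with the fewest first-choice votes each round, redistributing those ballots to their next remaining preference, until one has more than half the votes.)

E

Round 1: A 14, B 0, C 5, D 7, E 7, F 16. B eliminated.
Round 2: A 14, C 5, D 7, E 7, F 16. C eliminated.
Round 3: A 14, D 7, E 12, F 16. D eliminated.
Round 4: A 14, E 19, F 16. A eliminated.
Round 5: E 33, F 16. E has a majority (≥25).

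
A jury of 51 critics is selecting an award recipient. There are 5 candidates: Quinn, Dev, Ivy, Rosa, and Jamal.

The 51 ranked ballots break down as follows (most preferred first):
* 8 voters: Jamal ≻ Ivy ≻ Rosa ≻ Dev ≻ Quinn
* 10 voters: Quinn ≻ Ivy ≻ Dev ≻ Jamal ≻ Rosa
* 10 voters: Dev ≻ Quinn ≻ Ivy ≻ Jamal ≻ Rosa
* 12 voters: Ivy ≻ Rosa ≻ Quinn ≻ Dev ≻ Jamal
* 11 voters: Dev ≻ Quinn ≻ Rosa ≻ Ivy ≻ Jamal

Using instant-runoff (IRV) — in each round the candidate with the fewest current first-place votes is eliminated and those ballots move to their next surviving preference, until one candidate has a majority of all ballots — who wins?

Ivy

Round 1: Quinn 10, Dev 21, Ivy 12, Rosa 0, Jamal 8. Rosa eliminated.
Round 2: Quinn 10, Dev 21, Ivy 12, Jamal 8. Jamal eliminated.
Round 3: Quinn 10, Dev 21, Ivy 20. Quinn eliminated.
Round 4: Dev 21, Ivy 30. Ivy has a majority (≥26).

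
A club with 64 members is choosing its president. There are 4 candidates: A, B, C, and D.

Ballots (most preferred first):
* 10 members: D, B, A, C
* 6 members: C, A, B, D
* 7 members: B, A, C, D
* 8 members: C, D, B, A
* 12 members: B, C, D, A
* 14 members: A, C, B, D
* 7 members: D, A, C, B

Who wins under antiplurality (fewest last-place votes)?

Last-place votes: A 20, B 7, C 10, D 27.

B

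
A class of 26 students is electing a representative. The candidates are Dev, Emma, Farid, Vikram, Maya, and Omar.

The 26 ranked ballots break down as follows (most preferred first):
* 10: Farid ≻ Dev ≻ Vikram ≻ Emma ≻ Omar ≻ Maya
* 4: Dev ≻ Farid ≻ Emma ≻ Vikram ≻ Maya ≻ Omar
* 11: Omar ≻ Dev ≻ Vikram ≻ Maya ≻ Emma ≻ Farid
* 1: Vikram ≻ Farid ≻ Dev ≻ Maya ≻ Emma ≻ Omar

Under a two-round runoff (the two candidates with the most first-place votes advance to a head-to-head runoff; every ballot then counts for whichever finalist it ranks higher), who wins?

Farid

Round 1 first-place votes: Dev 4, Emma 0, Farid 10, Vikram 1, Maya 0, Omar 11. Omar and Farid advance.
Runoff: Omar is ranked above Farid on 11 ballots, Farid above Omar on 15.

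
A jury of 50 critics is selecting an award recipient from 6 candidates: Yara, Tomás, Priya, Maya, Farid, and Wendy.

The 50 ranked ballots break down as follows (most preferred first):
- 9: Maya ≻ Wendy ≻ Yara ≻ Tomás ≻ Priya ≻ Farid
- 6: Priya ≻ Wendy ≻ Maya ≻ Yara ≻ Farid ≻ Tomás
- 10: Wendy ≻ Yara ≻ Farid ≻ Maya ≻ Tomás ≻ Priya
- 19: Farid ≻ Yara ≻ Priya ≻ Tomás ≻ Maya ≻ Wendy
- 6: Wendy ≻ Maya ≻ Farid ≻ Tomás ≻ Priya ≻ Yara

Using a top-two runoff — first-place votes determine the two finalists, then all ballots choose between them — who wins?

Round 1 first-place votes: Yara 0, Tomás 0, Priya 6, Maya 9, Farid 19, Wendy 16. Farid and Wendy advance.
Runoff: Farid is ranked above Wendy on 19 ballots, Wendy above Farid on 31.

Wendy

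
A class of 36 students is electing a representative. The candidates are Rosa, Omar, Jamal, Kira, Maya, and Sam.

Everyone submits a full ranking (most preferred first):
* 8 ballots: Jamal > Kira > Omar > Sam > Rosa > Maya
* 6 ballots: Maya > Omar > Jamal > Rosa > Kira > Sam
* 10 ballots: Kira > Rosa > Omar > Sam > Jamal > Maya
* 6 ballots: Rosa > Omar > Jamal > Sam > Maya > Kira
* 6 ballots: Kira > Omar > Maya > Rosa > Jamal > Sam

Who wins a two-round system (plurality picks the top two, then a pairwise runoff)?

Jamal

Round 1 first-place votes: Rosa 6, Omar 0, Jamal 8, Kira 16, Maya 6, Sam 0. Kira and Jamal advance.
Runoff: Kira is ranked above Jamal on 16 ballots, Jamal above Kira on 20.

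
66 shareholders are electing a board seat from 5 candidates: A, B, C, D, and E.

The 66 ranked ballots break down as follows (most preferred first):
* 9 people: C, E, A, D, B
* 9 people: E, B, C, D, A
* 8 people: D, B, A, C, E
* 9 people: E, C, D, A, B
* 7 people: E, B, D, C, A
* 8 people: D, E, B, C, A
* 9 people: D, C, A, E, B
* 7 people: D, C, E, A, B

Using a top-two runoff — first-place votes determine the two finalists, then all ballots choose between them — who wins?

E

Round 1 first-place votes: A 0, B 0, C 9, D 32, E 25. D and E advance.
Runoff: D is ranked above E on 32 ballots, E above D on 34.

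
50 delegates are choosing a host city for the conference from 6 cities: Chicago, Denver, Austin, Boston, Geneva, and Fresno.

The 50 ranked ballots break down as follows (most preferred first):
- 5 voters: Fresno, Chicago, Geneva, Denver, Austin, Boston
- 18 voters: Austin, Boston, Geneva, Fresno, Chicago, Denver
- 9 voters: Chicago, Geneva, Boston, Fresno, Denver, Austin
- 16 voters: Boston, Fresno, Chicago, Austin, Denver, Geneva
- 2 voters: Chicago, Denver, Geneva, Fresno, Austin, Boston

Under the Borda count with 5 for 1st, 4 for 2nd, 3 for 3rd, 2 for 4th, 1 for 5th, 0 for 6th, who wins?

Chicago: 5×4 + 18×1 + 9×5 + 16×3 + 2×5 = 141
Denver: 5×2 + 18×0 + 9×1 + 16×1 + 2×4 = 43
Austin: 5×1 + 18×5 + 9×0 + 16×2 + 2×1 = 129
Boston: 5×0 + 18×4 + 9×3 + 16×5 + 2×0 = 179
Geneva: 5×3 + 18×3 + 9×4 + 16×0 + 2×3 = 111
Fresno: 5×5 + 18×2 + 9×2 + 16×4 + 2×2 = 147

Boston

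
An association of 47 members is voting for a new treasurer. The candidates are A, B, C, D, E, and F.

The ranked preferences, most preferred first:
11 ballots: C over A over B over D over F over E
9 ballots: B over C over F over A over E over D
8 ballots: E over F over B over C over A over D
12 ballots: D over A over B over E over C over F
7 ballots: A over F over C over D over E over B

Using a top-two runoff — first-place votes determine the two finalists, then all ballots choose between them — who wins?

C

Round 1 first-place votes: A 7, B 9, C 11, D 12, E 8, F 0. D and C advance.
Runoff: D is ranked above C on 12 ballots, C above D on 35.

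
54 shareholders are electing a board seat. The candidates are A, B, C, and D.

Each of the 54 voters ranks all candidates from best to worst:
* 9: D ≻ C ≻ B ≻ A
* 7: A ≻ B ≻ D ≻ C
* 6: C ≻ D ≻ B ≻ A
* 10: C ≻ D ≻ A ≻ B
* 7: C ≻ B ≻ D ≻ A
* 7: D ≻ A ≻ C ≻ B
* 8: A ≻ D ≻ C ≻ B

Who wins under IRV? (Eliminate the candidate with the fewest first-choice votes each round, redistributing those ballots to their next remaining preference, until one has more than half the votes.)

D

Round 1: A 15, B 0, C 23, D 16. B eliminated.
Round 2: A 15, C 23, D 16. A eliminated.
Round 3: C 23, D 31. D has a majority (≥28).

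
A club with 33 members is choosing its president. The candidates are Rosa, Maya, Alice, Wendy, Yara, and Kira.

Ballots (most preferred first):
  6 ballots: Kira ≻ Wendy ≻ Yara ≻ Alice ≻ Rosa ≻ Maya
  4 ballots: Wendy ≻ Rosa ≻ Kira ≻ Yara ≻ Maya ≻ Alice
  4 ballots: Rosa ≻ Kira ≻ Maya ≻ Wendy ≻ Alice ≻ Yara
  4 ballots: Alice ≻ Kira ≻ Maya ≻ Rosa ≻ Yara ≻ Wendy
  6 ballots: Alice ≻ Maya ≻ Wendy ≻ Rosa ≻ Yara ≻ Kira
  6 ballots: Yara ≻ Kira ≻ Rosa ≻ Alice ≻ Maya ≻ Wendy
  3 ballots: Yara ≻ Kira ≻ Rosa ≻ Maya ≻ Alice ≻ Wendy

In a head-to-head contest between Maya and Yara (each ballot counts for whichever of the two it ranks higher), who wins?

Yara

Maya is ranked above Yara on 14 ballots; Yara above Maya on 19.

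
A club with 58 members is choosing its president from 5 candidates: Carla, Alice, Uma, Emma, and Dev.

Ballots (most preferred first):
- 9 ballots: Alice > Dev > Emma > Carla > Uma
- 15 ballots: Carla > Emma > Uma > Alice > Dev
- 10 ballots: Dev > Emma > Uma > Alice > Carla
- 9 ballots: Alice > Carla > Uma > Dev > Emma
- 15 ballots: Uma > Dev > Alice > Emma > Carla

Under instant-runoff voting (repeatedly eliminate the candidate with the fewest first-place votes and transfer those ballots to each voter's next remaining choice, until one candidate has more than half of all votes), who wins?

Uma

Round 1: Carla 15, Alice 18, Uma 15, Emma 0, Dev 10. Emma eliminated.
Round 2: Carla 15, Alice 18, Uma 15, Dev 10. Dev eliminated.
Round 3: Carla 15, Alice 18, Uma 25. Carla eliminated.
Round 4: Alice 18, Uma 40. Uma has a majority (≥30).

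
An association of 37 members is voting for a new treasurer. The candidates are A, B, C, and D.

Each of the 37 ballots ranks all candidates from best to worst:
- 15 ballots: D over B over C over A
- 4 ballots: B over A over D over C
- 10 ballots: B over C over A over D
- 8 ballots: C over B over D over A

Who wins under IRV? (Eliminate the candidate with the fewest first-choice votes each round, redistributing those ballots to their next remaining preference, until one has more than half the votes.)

Round 1: A 0, B 14, C 8, D 15. A eliminated.
Round 2: B 14, C 8, D 15. C eliminated.
Round 3: B 22, D 15. B has a majority (≥19).

B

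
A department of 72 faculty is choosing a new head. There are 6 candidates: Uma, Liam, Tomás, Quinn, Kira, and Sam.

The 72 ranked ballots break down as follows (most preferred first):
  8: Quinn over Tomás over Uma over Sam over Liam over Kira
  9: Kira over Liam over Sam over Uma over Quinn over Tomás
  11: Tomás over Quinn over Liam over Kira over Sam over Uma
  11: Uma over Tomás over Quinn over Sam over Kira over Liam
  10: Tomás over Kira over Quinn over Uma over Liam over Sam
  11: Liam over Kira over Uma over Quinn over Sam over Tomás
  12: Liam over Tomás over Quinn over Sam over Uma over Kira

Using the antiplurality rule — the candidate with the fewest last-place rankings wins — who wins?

Last-place votes: Uma 11, Liam 11, Tomás 20, Quinn 0, Kira 20, Sam 10.

Quinn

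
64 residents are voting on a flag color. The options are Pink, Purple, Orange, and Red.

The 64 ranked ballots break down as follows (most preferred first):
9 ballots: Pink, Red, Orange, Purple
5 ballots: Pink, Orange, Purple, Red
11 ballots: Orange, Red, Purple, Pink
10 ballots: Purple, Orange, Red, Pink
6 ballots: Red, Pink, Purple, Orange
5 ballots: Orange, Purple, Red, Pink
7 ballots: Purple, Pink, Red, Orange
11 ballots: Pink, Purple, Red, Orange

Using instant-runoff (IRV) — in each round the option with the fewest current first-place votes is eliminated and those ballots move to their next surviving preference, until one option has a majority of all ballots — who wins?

Purple

Round 1: Pink 25, Purple 17, Orange 16, Red 6. Red eliminated.
Round 2: Pink 31, Purple 17, Orange 16. Orange eliminated.
Round 3: Pink 31, Purple 33. Purple has a majority (≥33).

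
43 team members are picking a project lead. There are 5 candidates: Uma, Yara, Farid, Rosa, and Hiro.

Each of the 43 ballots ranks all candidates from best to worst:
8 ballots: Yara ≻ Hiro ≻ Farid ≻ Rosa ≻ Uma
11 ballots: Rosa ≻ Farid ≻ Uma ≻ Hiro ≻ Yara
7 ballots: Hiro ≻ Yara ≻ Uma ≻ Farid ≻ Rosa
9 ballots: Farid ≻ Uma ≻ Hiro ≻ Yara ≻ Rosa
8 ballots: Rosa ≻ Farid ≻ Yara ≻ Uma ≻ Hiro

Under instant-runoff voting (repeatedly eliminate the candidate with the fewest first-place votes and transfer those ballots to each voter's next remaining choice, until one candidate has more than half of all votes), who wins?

Yara

Round 1: Uma 0, Yara 8, Farid 9, Rosa 19, Hiro 7. Uma eliminated.
Round 2: Yara 8, Farid 9, Rosa 19, Hiro 7. Hiro eliminated.
Round 3: Yara 15, Farid 9, Rosa 19. Farid eliminated.
Round 4: Yara 24, Rosa 19. Yara has a majority (≥22).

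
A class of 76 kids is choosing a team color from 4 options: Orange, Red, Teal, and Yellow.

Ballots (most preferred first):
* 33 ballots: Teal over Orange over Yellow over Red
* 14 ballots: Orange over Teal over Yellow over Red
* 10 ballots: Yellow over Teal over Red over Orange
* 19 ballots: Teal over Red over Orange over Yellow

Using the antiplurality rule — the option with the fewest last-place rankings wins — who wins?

Teal

Last-place votes: Orange 10, Red 47, Teal 0, Yellow 19.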